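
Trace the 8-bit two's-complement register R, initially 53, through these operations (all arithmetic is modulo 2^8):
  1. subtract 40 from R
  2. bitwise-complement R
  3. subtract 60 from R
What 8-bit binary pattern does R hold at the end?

10110110

Start: R = 53 = 00110101.
R = 53 − 40 = 13 = 00001101
R = NOT 00001101 = 11110010 = -14
R = -14 − 60 = -74 = 10110110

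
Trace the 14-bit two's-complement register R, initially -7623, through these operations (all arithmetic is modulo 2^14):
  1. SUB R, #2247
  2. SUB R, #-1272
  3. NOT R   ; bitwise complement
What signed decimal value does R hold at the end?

Start: R = -7623 = 10001000111001.
R = -7623 − 2247 = -9870; wraps to 6514 = 01100101110010
R = 6514 − (-1272) = 7786 = 01111001101010
R = NOT 01111001101010 = 10000110010101 = -7787

-7787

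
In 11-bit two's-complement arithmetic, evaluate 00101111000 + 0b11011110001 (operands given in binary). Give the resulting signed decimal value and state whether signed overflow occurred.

105; no overflow

00101111000 = 376 (signed)
0b11011110001 → 11011110001 = -271 (signed)
  00101111000
+ 11011110001
= 00001101001  (discard carry-out 1)
Result 00001101001: MSB = 0 → value 105.
Addends have opposite signs, so signed overflow cannot occur.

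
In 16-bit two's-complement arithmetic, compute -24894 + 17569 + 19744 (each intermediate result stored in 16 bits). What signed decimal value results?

12419

-24894 + 17569 = -7325 (1110001101100011)
-7325 + 19744 = 12419 (0011000010000011)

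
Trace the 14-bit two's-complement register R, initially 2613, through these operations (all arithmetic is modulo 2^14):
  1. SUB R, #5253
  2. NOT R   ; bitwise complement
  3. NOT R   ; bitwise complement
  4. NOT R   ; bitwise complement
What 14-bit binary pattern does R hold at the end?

00101001001111

Start: R = 2613 = 00101000110101.
R = 2613 − 5253 = -2640 = 11010110110000
R = NOT 11010110110000 = 00101001001111 = 2639
R = NOT 00101001001111 = 11010110110000 = -2640
R = NOT 11010110110000 = 00101001001111 = 2639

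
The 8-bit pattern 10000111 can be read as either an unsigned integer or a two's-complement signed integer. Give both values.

unsigned = 135, signed = -121

Unsigned: 10000111 = 135.
Signed: MSB=1 → 135 − 256 = -121.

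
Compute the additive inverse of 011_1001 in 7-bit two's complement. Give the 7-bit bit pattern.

1000111

Invert: 1000110. Add 1: 1000111.
Check: 0111001 = 57, 1000111 = -57.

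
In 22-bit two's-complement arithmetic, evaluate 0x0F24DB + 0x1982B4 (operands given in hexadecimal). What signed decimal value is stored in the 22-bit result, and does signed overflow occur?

-1529969; overflow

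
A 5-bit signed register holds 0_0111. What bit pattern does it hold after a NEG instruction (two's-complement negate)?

11001

Invert: 11000. Add 1: 11001.
Check: 00111 = 7, 11001 = -7.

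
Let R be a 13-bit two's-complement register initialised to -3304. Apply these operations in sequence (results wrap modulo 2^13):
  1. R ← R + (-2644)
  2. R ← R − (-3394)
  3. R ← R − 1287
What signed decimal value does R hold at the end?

Start: R = -3304 = 1001100011000.
R = -3304 + (-2644) = -5948; wraps to 2244 = 0100011000100
R = 2244 − (-3394) = 5638; wraps to -2554 = 1011000000110
R = -2554 − 1287 = -3841 = 1000011111111

-3841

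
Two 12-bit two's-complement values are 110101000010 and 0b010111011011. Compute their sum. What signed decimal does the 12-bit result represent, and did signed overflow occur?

797; no overflow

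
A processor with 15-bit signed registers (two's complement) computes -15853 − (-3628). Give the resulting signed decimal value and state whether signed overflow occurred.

-12225; no overflow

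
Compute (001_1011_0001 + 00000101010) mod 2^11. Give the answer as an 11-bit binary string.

00111011011

  00110110001
+ 00000101010
= 00111011011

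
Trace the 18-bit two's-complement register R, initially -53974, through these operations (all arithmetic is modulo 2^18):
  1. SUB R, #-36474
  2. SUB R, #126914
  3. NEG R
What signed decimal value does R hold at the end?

-117730

Start: R = -53974 = 110010110100101010.
R = -53974 − (-36474) = -17500 = 111011101110100100
R = -17500 − 126914 = -144414; wraps to 117730 = 011100101111100010
R = −(117730) = -117730 = 100011010000011110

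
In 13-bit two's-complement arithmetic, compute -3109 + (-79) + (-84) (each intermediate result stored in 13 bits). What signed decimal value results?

-3109 + (-79) = -3188 (1001110001100)
-3188 + (-84) = -3272 (1001100111000)

-3272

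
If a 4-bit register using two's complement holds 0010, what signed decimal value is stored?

2

MSB is 0, so the value is non-negative: 0010 = 2.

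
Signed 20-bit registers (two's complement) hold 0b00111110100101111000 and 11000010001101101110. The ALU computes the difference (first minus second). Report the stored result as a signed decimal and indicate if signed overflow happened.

509450; no overflow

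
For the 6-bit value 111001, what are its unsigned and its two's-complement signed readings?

Unsigned: 111001 = 57.
Signed: MSB=1 → 57 − 64 = -7.

unsigned = 57, signed = -7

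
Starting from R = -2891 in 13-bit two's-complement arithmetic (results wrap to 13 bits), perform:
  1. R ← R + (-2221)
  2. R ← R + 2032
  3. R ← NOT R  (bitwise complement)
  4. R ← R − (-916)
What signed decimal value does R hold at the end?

3995

Start: R = -2891 = 1010010110101.
R = -2891 + (-2221) = -5112; wraps to 3080 = 0110000001000
R = 3080 + 2032 = 5112; wraps to -3080 = 1001111111000
R = NOT 1001111111000 = 0110000000111 = 3079
R = 3079 − (-916) = 3995 = 0111110011011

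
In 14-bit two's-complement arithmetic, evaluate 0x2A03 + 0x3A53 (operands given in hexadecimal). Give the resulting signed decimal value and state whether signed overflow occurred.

-7082; no overflow

0x2A03 = 10101000000011 = -5629 (signed)
0x3A53 = 11101001010011 = -1453 (signed)
  10101000000011
+ 11101001010011
= 10010001010110  (discard carry-out 1)
Result 10010001010110: MSB = 1 → 9302 − 16384 = -7082.
Both addends are negative and so is the stored result: no signed overflow.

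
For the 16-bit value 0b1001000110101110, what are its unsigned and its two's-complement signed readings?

Unsigned: 1001000110101110 = 37294.
Signed: MSB=1 → 37294 − 65536 = -28242.

unsigned = 37294, signed = -28242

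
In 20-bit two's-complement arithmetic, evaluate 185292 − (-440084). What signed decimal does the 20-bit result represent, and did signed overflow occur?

185292 → 00101101001111001100
-440084 → 10010100100011101100
Subtract via negate-and-add: invert 10010100100011101100 + 1 = 01101011011100010100 (i.e. 440084).
  00101101001111001100
+ 01101011011100010100
= 10011000101011100000
Result 10011000101011100000: MSB = 1 → 625376 − 1048576 = -423200.
Both addends (after negating the subtrahend) are non-negative but the stored result is negative: signed overflow. The true value 185292 − (-440084) = 625376 lies outside [-524288, 524287].

-423200; overflow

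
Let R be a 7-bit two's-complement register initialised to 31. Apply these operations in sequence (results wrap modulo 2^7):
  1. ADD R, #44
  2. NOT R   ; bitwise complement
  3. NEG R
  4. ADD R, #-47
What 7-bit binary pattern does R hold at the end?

0011101

Start: R = 31 = 0011111.
R = 31 + 44 = 75; wraps to -53 = 1001011
R = NOT 1001011 = 0110100 = 52
R = −(52) = -52 = 1001100
R = -52 + (-47) = -99; wraps to 29 = 0011101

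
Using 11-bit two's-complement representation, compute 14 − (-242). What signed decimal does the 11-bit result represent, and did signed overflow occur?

256; no overflow

14 → 00000001110
-242 → 11100001110
Subtract via negate-and-add: invert 11100001110 + 1 = 00011110010 (i.e. 242).
  00000001110
+ 00011110010
= 00100000000
Result 00100000000: MSB = 0 → value 256.
Both addends (after negating the subtrahend) are non-negative and so is the stored result: no signed overflow.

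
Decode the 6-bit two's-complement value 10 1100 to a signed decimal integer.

MSB is 1, so the value is negative.
Invert: 010011. Add 1: 010100 = 20. So the value is −20.

-20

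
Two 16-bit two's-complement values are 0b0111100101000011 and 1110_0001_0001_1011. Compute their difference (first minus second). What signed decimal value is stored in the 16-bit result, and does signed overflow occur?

0b0111100101000011 → 0111100101000011 = 31043 (signed)
1110_0001_0001_1011 → 1110000100011011 = -7909 (signed)
Subtract via negate-and-add: invert 1110000100011011 + 1 = 0001111011100101 (i.e. 7909).
  0111100101000011
+ 0001111011100101
= 1001100000101000
Result 1001100000101000: MSB = 1 → 38952 − 65536 = -26584.
Both addends (after negating the subtrahend) are non-negative but the stored result is negative: signed overflow. The true value 31043 − (-7909) = 38952 lies outside [-32768, 32767].

-26584; overflow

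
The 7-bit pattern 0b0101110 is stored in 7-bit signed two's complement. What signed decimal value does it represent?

MSB is 0, so the value is non-negative: 0101110 = 46.

46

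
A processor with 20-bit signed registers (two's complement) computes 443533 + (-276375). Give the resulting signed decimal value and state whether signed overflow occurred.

443533 → 01101100010010001101
-276375 → 10111100100001101001
  01101100010010001101
+ 10111100100001101001
= 00101000110011110110  (discard carry-out 1)
Result 00101000110011110110: MSB = 0 → value 167158.
Addends have opposite signs, so signed overflow cannot occur.

167158; no overflow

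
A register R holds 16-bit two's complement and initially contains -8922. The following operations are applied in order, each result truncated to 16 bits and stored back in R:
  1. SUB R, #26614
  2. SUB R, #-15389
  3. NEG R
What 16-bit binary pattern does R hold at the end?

0100111010110011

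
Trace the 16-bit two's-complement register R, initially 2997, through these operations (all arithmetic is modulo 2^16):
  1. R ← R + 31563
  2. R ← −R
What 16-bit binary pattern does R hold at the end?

Start: R = 2997 = 0000101110110101.
R = 2997 + 31563 = 34560; wraps to -30976 = 1000011100000000
R = −(-30976) = 30976 = 0111100100000000

0111100100000000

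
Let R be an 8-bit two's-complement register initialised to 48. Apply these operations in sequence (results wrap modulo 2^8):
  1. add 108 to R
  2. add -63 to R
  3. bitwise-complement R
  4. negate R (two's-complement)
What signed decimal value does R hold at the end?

94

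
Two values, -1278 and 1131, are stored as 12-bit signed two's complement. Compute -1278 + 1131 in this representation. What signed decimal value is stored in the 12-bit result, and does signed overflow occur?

-1278 → 101100000010
1131 → 010001101011
  101100000010
+ 010001101011
= 111101101101
Result 111101101101: MSB = 1 → 3949 − 4096 = -147.
Addends have opposite signs, so signed overflow cannot occur.

-147; no overflow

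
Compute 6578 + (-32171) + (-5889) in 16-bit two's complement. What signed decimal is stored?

-31482

6578 + (-32171) = -25593 (1001110000000111)
-25593 + (-5889) = -31482 (1000010100000110)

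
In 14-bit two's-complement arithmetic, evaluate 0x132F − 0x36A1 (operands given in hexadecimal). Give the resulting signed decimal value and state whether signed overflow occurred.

7310; no overflow

0x132F = 01001100101111 = 4911 (signed)
0x36A1 = 11011010100001 = -2399 (signed)
Subtract via negate-and-add: invert 11011010100001 + 1 = 00100101011111 (i.e. 2399).
  01001100101111
+ 00100101011111
= 01110010001110
Result 01110010001110: MSB = 0 → value 7310.
Both addends (after negating the subtrahend) are non-negative and so is the stored result: no signed overflow.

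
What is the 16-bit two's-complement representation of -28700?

1000111111100100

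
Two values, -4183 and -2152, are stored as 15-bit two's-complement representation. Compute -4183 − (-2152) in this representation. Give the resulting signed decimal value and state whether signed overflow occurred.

-2031; no overflow

-4183 → 110111110101001
-2152 → 111011110011000
Subtract via negate-and-add: invert 111011110011000 + 1 = 000100001101000 (i.e. 2152).
  110111110101001
+ 000100001101000
= 111100000010001
Result 111100000010001: MSB = 1 → 30737 − 32768 = -2031.
Addends (after negating the subtrahend) have opposite signs, so signed overflow cannot occur.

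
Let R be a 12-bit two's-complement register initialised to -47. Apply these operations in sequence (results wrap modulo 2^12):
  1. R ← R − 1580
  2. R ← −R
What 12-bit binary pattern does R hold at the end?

011001011011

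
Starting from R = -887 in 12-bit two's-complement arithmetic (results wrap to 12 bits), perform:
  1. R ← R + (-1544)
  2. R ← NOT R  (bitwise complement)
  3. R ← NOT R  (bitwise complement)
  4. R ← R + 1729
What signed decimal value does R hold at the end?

Start: R = -887 = 110010001001.
R = -887 + (-1544) = -2431; wraps to 1665 = 011010000001
R = NOT 011010000001 = 100101111110 = -1666
R = NOT 100101111110 = 011010000001 = 1665
R = 1665 + 1729 = 3394; wraps to -702 = 110101000010

-702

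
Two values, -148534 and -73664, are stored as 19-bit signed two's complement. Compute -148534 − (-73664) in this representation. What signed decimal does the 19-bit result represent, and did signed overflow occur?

-74870; no overflow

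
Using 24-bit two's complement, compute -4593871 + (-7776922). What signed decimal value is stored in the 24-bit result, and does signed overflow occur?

-4593871 → 101110011110011100110001
-7776922 → 100010010101010101100110
  101110011110011100110001
+ 100010010101010101100110
= 010000110011110010010111  (discard carry-out 1)
Result 010000110011110010010111: MSB = 0 → value 4406423.
Both addends are negative but the stored result is non-negative: signed overflow. The true value -4593871 + (-7776922) = -12370793 lies outside [-8388608, 8388607].

4406423; overflow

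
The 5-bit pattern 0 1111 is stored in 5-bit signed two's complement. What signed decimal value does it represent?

MSB is 0, so the value is non-negative: 01111 = 15.

15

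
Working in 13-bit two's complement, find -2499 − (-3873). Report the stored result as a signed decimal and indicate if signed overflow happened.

1374; no overflow

-2499 → 1011000111101
-3873 → 1000011011111
Subtract via negate-and-add: invert 1000011011111 + 1 = 0111100100001 (i.e. 3873).
  1011000111101
+ 0111100100001
= 0010101011110  (discard carry-out 1)
Result 0010101011110: MSB = 0 → value 1374.
Addends (after negating the subtrahend) have opposite signs, so signed overflow cannot occur.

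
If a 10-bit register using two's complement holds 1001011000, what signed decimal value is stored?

-424

MSB is 1, so the value is negative.
Invert: 0110100111. Add 1: 0110101000 = 424. So the value is −424.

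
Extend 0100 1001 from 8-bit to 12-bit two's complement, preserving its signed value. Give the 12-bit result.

000001001001

MSB of 01001001 is 0; replicate it into the new high bits.
0000|01001001 → 000001001001 (still 73).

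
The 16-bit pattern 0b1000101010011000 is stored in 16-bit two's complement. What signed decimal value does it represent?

MSB is 1, so the value is negative.
Unsigned reading: 35480. Subtract 2^16 = 65536: 35480 − 65536 = -30056.

-30056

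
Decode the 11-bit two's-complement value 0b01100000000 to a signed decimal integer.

MSB is 0, so the value is non-negative: 01100000000 = 768.

768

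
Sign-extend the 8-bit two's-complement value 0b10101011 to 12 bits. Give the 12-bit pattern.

111110101011

MSB of 10101011 is 1; replicate it into the new high bits.
1111|10101011 → 111110101011 (still -85).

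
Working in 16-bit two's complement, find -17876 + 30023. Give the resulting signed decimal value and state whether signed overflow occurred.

12147; no overflow

-17876 → 1011101000101100
30023 → 0111010101000111
  1011101000101100
+ 0111010101000111
= 0010111101110011  (discard carry-out 1)
Result 0010111101110011: MSB = 0 → value 12147.
Addends have opposite signs, so signed overflow cannot occur.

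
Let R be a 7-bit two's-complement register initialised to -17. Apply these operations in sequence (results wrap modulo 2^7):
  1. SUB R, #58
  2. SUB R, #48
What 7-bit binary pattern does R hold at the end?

Start: R = -17 = 1101111.
R = -17 − 58 = -75; wraps to 53 = 0110101
R = 53 − 48 = 5 = 0000101

0000101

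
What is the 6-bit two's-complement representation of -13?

110011

|-13| = 13 = 001101 in 6 bits.
Invert the bits: 110010. Add 1: 110011.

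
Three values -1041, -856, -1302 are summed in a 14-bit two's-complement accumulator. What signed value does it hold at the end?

-3199

-1041 + (-856) = -1897 (11100010010111)
-1897 + (-1302) = -3199 (11001110000001)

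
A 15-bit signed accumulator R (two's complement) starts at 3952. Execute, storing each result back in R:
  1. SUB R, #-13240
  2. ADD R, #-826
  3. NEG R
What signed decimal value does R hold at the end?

Start: R = 3952 = 000111101110000.
R = 3952 − (-13240) = 17192; wraps to -15576 = 100001100101000
R = -15576 + (-826) = -16402; wraps to 16366 = 011111111101110
R = −(16366) = -16366 = 100000000010010

-16366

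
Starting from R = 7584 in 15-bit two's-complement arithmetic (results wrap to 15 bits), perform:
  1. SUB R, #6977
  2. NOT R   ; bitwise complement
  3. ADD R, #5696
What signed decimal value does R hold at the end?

5088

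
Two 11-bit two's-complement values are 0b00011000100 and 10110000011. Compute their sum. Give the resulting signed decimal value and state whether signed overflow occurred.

0b00011000100 → 00011000100 = 196 (signed)
10110000011 = -637 (signed)
  00011000100
+ 10110000011
= 11001000111
Result 11001000111: MSB = 1 → 1607 − 2048 = -441.
Addends have opposite signs, so signed overflow cannot occur.

-441; no overflow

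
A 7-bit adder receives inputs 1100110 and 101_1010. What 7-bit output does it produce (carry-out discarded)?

1000000

  1100110
+ 1011010
= 1000000  (discard carry-out 1)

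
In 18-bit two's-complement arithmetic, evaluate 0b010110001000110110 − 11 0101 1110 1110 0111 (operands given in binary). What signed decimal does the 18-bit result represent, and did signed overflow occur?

0b010110001000110110 → 010110001000110110 = 90678 (signed)
11 0101 1110 1110 0111 → 110101111011100111 = -41241 (signed)
Subtract via negate-and-add: invert 110101111011100111 + 1 = 001010000100011001 (i.e. 41241).
  010110001000110110
+ 001010000100011001
= 100000001101001111
Result 100000001101001111: MSB = 1 → 131919 − 262144 = -130225.
Both addends (after negating the subtrahend) are non-negative but the stored result is negative: signed overflow. The true value 90678 − (-41241) = 131919 lies outside [-131072, 131071].

-130225; overflow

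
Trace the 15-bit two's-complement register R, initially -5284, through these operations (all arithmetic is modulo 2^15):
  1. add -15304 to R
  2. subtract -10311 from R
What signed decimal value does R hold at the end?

Start: R = -5284 = 110101101011100.
R = -5284 + (-15304) = -20588; wraps to 12180 = 010111110010100
R = 12180 − (-10311) = 22491; wraps to -10277 = 101011111011011

-10277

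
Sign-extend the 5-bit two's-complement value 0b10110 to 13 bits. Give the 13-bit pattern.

1111111110110

MSB of 10110 is 1; replicate it into the new high bits.
11111111|10110 → 1111111110110 (still -10).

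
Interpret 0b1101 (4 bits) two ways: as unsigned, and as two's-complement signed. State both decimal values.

Unsigned: 1101 = 13.
Signed: MSB=1 → 13 − 16 = -3.

unsigned = 13, signed = -3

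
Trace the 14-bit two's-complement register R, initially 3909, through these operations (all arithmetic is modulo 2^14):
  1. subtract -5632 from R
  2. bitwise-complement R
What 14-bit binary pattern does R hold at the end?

Start: R = 3909 = 00111101000101.
R = 3909 − (-5632) = 9541; wraps to -6843 = 10010101000101
R = NOT 10010101000101 = 01101010111010 = 6842

01101010111010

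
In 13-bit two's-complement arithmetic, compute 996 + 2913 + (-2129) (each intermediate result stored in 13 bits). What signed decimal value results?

1780

996 + 2913 = 3909 (0111101000101)
3909 + (-2129) = 1780 (0011011110100)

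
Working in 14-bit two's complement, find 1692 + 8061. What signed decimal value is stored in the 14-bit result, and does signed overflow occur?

-6631; overflow

1692 → 00011010011100
8061 → 01111101111101
  00011010011100
+ 01111101111101
= 10011000011001
Result 10011000011001: MSB = 1 → 9753 − 16384 = -6631.
Both addends are non-negative but the stored result is negative: signed overflow. The true value 1692 + 8061 = 9753 lies outside [-8192, 8191].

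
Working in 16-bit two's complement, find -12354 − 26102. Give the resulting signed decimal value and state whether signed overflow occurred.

-12354 → 1100111110111110
26102 → 0110010111110110
Subtract via negate-and-add: invert 0110010111110110 + 1 = 1001101000001010 (i.e. -26102).
  1100111110111110
+ 1001101000001010
= 0110100111001000  (discard carry-out 1)
Result 0110100111001000: MSB = 0 → value 27080.
Both addends (after negating the subtrahend) are negative but the stored result is non-negative: signed overflow. The true value -12354 − 26102 = -38456 lies outside [-32768, 32767].

27080; overflow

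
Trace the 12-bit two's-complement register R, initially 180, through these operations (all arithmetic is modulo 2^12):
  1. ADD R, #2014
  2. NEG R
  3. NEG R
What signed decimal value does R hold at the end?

Start: R = 180 = 000010110100.
R = 180 + 2014 = 2194; wraps to -1902 = 100010010010
R = −(-1902) = 1902 = 011101101110
R = −(1902) = -1902 = 100010010010

-1902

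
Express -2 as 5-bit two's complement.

11110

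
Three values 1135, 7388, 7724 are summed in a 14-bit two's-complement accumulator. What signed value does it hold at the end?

-137

1135 + 7388 = 8523 → wraps to -7861 (10000101001011)
-7861 + 7724 = -137 (11111101110111)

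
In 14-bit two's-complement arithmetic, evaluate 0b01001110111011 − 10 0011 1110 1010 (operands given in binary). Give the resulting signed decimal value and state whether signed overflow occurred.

-4143; overflow

0b01001110111011 → 01001110111011 = 5051 (signed)
10 0011 1110 1010 → 10001111101010 = -7190 (signed)
Subtract via negate-and-add: invert 10001111101010 + 1 = 01110000010110 (i.e. 7190).
  01001110111011
+ 01110000010110
= 10111111010001
Result 10111111010001: MSB = 1 → 12241 − 16384 = -4143.
Both addends (after negating the subtrahend) are non-negative but the stored result is negative: signed overflow. The true value 5051 − (-7190) = 12241 lies outside [-8192, 8191].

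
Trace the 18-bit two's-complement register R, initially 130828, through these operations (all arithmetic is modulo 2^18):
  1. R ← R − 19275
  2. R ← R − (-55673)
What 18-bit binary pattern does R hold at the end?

101000110100111010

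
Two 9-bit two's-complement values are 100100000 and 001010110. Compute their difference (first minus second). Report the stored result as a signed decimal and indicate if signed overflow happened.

100100000 = -224 (signed)
001010110 = 86 (signed)
Subtract via negate-and-add: invert 001010110 + 1 = 110101010 (i.e. -86).
  100100000
+ 110101010
= 011001010  (discard carry-out 1)
Result 011001010: MSB = 0 → value 202.
Both addends (after negating the subtrahend) are negative but the stored result is non-negative: signed overflow. The true value -224 − 86 = -310 lies outside [-256, 255].

202; overflow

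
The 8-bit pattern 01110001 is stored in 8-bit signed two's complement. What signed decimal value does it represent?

113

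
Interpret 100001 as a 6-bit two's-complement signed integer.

MSB is 1, so the value is negative.
Invert: 011110. Add 1: 011111 = 31. So the value is −31.

-31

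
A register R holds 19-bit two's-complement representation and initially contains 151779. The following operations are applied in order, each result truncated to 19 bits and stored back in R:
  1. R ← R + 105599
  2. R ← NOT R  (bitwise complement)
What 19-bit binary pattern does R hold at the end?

1000001001010011101

Start: R = 151779 = 0100101000011100011.
R = 151779 + 105599 = 257378 = 0111110110101100010
R = NOT 0111110110101100010 = 1000001001010011101 = -257379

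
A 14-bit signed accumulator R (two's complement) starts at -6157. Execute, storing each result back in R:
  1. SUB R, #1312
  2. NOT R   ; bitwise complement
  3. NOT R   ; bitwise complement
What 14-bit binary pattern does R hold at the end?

Start: R = -6157 = 10011111110011.
R = -6157 − 1312 = -7469 = 10001011010011
R = NOT 10001011010011 = 01110100101100 = 7468
R = NOT 01110100101100 = 10001011010011 = -7469

10001011010011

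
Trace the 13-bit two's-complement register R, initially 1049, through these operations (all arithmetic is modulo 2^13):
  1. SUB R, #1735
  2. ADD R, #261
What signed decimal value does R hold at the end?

Start: R = 1049 = 0010000011001.
R = 1049 − 1735 = -686 = 1110101010010
R = -686 + 261 = -425 = 1111001010111

-425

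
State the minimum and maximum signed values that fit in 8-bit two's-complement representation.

min = -128, max = 127

Minimum: −2^7 = -128.
Maximum: 2^7 − 1 = 127.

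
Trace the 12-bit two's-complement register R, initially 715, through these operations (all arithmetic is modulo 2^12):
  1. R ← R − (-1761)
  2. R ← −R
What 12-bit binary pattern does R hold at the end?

011001010100

Start: R = 715 = 001011001011.
R = 715 − (-1761) = 2476; wraps to -1620 = 100110101100
R = −(-1620) = 1620 = 011001010100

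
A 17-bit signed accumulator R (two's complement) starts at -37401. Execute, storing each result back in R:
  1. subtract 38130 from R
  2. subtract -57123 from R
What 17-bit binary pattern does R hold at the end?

11011100000011000

Start: R = -37401 = 10110110111100111.
R = -37401 − 38130 = -75531; wraps to 55541 = 01101100011110101
R = 55541 − (-57123) = 112664; wraps to -18408 = 11011100000011000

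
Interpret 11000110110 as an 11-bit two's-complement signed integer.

MSB is 1, so the value is negative.
Unsigned reading: 1590. Subtract 2^11 = 2048: 1590 − 2048 = -458.

-458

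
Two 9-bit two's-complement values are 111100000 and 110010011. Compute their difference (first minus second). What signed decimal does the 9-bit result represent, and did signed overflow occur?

111100000 = -32 (signed)
110010011 = -109 (signed)
Subtract via negate-and-add: invert 110010011 + 1 = 001101101 (i.e. 109).
  111100000
+ 001101101
= 001001101  (discard carry-out 1)
Result 001001101: MSB = 0 → value 77.
Addends (after negating the subtrahend) have opposite signs, so signed overflow cannot occur.

77; no overflow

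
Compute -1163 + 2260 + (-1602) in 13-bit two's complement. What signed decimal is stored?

-1163 + 2260 = 1097 (0010001001001)
1097 + (-1602) = -505 (1111000000111)

-505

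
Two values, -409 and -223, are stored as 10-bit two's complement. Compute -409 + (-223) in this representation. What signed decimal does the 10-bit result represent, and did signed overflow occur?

392; overflow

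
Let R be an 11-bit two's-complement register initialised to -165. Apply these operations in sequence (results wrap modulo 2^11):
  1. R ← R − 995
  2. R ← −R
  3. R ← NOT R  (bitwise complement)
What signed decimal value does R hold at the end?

Start: R = -165 = 11101011011.
R = -165 − 995 = -1160; wraps to 888 = 01101111000
R = −(888) = -888 = 10010001000
R = NOT 10010001000 = 01101110111 = 887

887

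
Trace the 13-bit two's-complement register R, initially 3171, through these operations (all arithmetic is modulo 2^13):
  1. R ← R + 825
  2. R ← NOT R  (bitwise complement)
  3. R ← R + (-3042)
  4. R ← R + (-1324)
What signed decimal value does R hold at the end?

-171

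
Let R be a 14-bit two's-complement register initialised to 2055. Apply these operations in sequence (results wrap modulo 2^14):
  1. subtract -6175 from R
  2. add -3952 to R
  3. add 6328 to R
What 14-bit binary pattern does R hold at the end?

10100101101110

Start: R = 2055 = 00100000000111.
R = 2055 − (-6175) = 8230; wraps to -8154 = 10000000100110
R = -8154 + (-3952) = -12106; wraps to 4278 = 01000010110110
R = 4278 + 6328 = 10606; wraps to -5778 = 10100101101110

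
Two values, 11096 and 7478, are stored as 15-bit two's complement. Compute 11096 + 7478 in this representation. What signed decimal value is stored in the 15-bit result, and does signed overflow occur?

11096 → 010101101011000
7478 → 001110100110110
  010101101011000
+ 001110100110110
= 100100010001110
Result 100100010001110: MSB = 1 → 18574 − 32768 = -14194.
Both addends are non-negative but the stored result is negative: signed overflow. The true value 11096 + 7478 = 18574 lies outside [-16384, 16383].

-14194; overflow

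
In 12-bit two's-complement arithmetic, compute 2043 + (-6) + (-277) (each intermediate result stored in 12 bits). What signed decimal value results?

2043 + (-6) = 2037 (011111110101)
2037 + (-277) = 1760 (011011100000)

1760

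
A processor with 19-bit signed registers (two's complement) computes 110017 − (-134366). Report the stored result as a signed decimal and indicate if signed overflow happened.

110017 → 0011010110111000001
-134366 → 1011111001100100010
Subtract via negate-and-add: invert 1011111001100100010 + 1 = 0100000110011011110 (i.e. 134366).
  0011010110111000001
+ 0100000110011011110
= 0111011101010011111
Result 0111011101010011111: MSB = 0 → value 244383.
Both addends (after negating the subtrahend) are non-negative and so is the stored result: no signed overflow.

244383; no overflow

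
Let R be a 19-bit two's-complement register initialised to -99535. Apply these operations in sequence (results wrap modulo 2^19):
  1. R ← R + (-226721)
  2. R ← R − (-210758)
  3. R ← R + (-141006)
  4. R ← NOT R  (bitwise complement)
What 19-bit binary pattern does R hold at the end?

Start: R = -99535 = 1100111101100110001.
R = -99535 + (-226721) = -326256; wraps to 198032 = 0110000010110010000
R = 198032 − (-210758) = 408790; wraps to -115498 = 1100011110011010110
R = -115498 + (-141006) = -256504 = 1000001011000001000
R = NOT 1000001011000001000 = 0111110100111110111 = 256503

0111110100111110111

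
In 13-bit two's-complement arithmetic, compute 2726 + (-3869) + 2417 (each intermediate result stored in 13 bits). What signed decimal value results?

2726 + (-3869) = -1143 (1101110001001)
-1143 + 2417 = 1274 (0010011111010)

1274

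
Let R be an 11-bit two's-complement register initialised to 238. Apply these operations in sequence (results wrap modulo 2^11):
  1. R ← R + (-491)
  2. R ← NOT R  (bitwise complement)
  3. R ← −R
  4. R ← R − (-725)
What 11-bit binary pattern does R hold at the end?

Start: R = 238 = 00011101110.
R = 238 + (-491) = -253 = 11100000011
R = NOT 11100000011 = 00011111100 = 252
R = −(252) = -252 = 11100000100
R = -252 − (-725) = 473 = 00111011001

00111011001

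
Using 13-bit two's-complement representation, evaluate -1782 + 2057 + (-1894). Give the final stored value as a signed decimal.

-1619

-1782 + 2057 = 275 (0000100010011)
275 + (-1894) = -1619 (1100110101101)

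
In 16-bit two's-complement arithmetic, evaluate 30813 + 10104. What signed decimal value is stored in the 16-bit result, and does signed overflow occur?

-24619; overflow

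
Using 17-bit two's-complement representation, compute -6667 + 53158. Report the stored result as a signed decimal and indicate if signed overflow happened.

-6667 → 11110010111110101
53158 → 01100111110100110
  11110010111110101
+ 01100111110100110
= 01011010110011011  (discard carry-out 1)
Result 01011010110011011: MSB = 0 → value 46491.
Addends have opposite signs, so signed overflow cannot occur.

46491; no overflow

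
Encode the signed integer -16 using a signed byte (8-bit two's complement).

11110000

|-16| = 16 = 00010000 in 8 bits.
Invert the bits: 11101111. Add 1: 11110000.
Check: 11110000 reads as 240 − 256 = -16.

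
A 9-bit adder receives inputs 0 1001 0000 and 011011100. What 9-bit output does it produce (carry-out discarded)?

101101100

  010010000
+ 011011100
= 101101100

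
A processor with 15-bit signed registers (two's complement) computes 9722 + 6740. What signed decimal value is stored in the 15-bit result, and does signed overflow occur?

-16306; overflow

9722 → 010010111111010
6740 → 001101001010100
  010010111111010
+ 001101001010100
= 100000001001110
Result 100000001001110: MSB = 1 → 16462 − 32768 = -16306.
Both addends are non-negative but the stored result is negative: signed overflow. The true value 9722 + 6740 = 16462 lies outside [-16384, 16383].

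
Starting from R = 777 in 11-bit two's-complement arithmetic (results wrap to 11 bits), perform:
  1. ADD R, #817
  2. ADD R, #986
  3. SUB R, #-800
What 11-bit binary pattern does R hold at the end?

10100110100

Start: R = 777 = 01100001001.
R = 777 + 817 = 1594; wraps to -454 = 11000111010
R = -454 + 986 = 532 = 01000010100
R = 532 − (-800) = 1332; wraps to -716 = 10100110100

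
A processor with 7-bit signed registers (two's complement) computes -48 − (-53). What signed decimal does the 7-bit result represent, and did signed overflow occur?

5; no overflow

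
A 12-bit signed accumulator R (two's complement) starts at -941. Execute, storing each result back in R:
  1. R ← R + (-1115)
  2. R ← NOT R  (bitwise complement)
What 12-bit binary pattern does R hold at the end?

Start: R = -941 = 110001010011.
R = -941 + (-1115) = -2056; wraps to 2040 = 011111111000
R = NOT 011111111000 = 100000000111 = -2041

100000000111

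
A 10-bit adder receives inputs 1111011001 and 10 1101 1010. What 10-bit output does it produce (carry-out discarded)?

1010110011

  1111011001
+ 1011011010
= 1010110011  (discard carry-out 1)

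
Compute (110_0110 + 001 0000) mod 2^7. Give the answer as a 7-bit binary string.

1110110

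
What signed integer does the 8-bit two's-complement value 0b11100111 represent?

-25

MSB is 1, so the value is negative.
Invert: 00011000. Add 1: 00011001 = 25. So the value is −25.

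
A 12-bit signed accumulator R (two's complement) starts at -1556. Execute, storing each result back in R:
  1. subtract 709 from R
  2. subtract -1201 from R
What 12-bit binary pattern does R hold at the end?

101111011000

Start: R = -1556 = 100111101100.
R = -1556 − 709 = -2265; wraps to 1831 = 011100100111
R = 1831 − (-1201) = 3032; wraps to -1064 = 101111011000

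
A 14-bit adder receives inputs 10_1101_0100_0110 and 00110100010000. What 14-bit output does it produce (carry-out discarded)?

11101001010110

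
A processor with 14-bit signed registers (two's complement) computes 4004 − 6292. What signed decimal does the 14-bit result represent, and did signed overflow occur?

-2288; no overflow

4004 → 00111110100100
6292 → 01100010010100
Subtract via negate-and-add: invert 01100010010100 + 1 = 10011101101100 (i.e. -6292).
  00111110100100
+ 10011101101100
= 11011100010000
Result 11011100010000: MSB = 1 → 14096 − 16384 = -2288.
Addends (after negating the subtrahend) have opposite signs, so signed overflow cannot occur.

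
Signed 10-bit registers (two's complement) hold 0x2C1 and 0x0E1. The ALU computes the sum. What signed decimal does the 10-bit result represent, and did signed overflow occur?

0x2C1 = 1011000001 = -319 (signed)
0x0E1 = 0011100001 = 225 (signed)
  1011000001
+ 0011100001
= 1110100010
Result 1110100010: MSB = 1 → 930 − 1024 = -94.
Addends have opposite signs, so signed overflow cannot occur.

-94; no overflow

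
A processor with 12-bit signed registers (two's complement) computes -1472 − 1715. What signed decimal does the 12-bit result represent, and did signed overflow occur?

909; overflow

-1472 → 101001000000
1715 → 011010110011
Subtract via negate-and-add: invert 011010110011 + 1 = 100101001101 (i.e. -1715).
  101001000000
+ 100101001101
= 001110001101  (discard carry-out 1)
Result 001110001101: MSB = 0 → value 909.
Both addends (after negating the subtrahend) are negative but the stored result is non-negative: signed overflow. The true value -1472 − 1715 = -3187 lies outside [-2048, 2047].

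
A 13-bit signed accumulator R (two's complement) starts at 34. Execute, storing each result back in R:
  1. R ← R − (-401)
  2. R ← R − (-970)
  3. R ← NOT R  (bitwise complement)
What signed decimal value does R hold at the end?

Start: R = 34 = 0000000100010.
R = 34 − (-401) = 435 = 0000110110011
R = 435 − (-970) = 1405 = 0010101111101
R = NOT 0010101111101 = 1101010000010 = -1406

-1406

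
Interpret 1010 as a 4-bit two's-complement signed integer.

-6

MSB is 1, so the value is negative.
Unsigned reading: 10. Subtract 2^4 = 16: 10 − 16 = -6.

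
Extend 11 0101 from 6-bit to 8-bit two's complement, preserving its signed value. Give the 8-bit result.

MSB of 110101 is 1; replicate it into the new high bits.
11|110101 → 11110101 (still -11).

11110101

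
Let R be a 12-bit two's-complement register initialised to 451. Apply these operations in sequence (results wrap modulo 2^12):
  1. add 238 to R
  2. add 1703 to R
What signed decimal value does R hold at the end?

-1704

Start: R = 451 = 000111000011.
R = 451 + 238 = 689 = 001010110001
R = 689 + 1703 = 2392; wraps to -1704 = 100101011000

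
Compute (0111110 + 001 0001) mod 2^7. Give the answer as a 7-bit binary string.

1001111

  0111110
+ 0010001
= 1001111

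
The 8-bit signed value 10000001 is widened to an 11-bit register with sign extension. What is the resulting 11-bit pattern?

11110000001

MSB of 10000001 is 1; replicate it into the new high bits.
111|10000001 → 11110000001 (still -127).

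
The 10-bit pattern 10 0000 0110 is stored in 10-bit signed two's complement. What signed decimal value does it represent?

-506

MSB is 1, so the value is negative.
Invert: 0111111001. Add 1: 0111111010 = 506. So the value is −506.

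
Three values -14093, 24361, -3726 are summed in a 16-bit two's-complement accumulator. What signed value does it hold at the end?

-14093 + 24361 = 10268 (0010100000011100)
10268 + (-3726) = 6542 (0001100110001110)

6542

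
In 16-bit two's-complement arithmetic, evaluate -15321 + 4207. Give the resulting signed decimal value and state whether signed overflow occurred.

-15321 → 1100010000100111
4207 → 0001000001101111
  1100010000100111
+ 0001000001101111
= 1101010010010110
Result 1101010010010110: MSB = 1 → 54422 − 65536 = -11114.
Addends have opposite signs, so signed overflow cannot occur.

-11114; no overflow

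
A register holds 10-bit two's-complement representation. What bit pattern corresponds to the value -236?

|-236| = 236 = 0011101100 in 10 bits.
Invert the bits: 1100010011. Add 1: 1100010100.
Check: 1100010100 reads as 788 − 1024 = -236.

1100010100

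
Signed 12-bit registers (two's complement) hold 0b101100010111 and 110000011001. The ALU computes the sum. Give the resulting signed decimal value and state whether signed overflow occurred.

0b101100010111 → 101100010111 = -1257 (signed)
110000011001 = -999 (signed)
  101100010111
+ 110000011001
= 011100110000  (discard carry-out 1)
Result 011100110000: MSB = 0 → value 1840.
Both addends are negative but the stored result is non-negative: signed overflow. The true value -1257 + (-999) = -2256 lies outside [-2048, 2047].

1840; overflow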